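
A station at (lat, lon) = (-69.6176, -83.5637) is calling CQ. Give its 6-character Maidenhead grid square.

EC80fj

Shift to the Maidenhead origin (180°W, 90°S): lon 96.4363, lat 20.3824.
Field (20°×10°, letters A–R): 96.4363/20 → 4 → E, 20.3824/10 → 2 → C; chars EC.
Square (2°×1°, digits 0–9): 16.4363/2 → 8, 0.3824/1 → 0; chars 80.
Subsquare (5′×2.5′, letters a–x): 0.4363/0.0833333 → 5 → f, 0.3824/0.0416667 → 9 → j; chars fj.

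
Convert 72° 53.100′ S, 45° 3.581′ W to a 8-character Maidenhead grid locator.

GB77lc27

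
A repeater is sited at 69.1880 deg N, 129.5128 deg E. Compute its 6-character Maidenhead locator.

PP49se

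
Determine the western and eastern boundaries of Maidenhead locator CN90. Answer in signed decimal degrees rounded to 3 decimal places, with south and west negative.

Field C=2, N=13: +2·20° lon, +13·10° lat → SW at lon -140°, lat 40°.
Square 9, 0: +9·2° lon, +0·1° lat → SW at lon -122°, lat 40°.
Cell spans 2° lon × 1° lat.
west -122.000, east -120.000.

-122.000, -120.000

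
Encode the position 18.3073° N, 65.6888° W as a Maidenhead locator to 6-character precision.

Offset from 180°W / 90°S: lon 114.3112°, lat 108.3073°.
Field (20°×10°, letters A–R): 114.3112/20 → 5 → F, 108.3073/10 → 10 → K; chars FK.
Square (2°×1°, digits 0–9): 14.3112/2 → 7, 8.3073/1 → 8; chars 78.
Subsquare (5′×2.5′, letters a–x): 0.3112/0.0833333 → 3 → d, 0.3073/0.0416667 → 7 → h; chars dh.

FK78dh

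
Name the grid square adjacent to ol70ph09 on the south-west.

Longitude extended square 0; −1 → -1, wraps to 9, carry into subsquare.
Longitude subsquare p = 15; −1 → 14 = o.
Latitude extended square 9; −1 → 8.

OL70oh98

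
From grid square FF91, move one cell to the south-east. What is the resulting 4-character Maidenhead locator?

GF00

Longitude square 9; +1 → 10, wraps to 0, carry into field.
Longitude field F = 5; +1 → 6 = G.
Latitude square 1; −1 → 0.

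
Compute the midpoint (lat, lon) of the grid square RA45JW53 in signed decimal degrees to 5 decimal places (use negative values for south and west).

Field R=17, A=0: +17·20° lon, +0·10° lat → SW at lon 160°, lat -90°.
Square 4, 5: +4·2° lon, +5·1° lat → SW at lon 168°, lat -85°.
Subsquare j=9, w=22: +9·0.0833333° lon, +22·0.0416667° lat → SW at lon 168.75°, lat -84.0833°.
Extended square 5, 3: +5·0.00833333° lon, +3·0.00416667° lat → SW at lon 168.792°, lat -84.0708°.
Cell spans 0.00833333° lon × 0.00416667° lat. Centre is SW corner plus half of each.
latitude -84.06875, longitude 168.79583.

-84.06875, 168.79583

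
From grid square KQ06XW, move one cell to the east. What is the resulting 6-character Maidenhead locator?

Longitude subsquare x = 23; +1 → 24, wraps to 0 = a, carry into square.
Longitude square 0; +1 → 1.
The latitude characters are unchanged.

KQ16aw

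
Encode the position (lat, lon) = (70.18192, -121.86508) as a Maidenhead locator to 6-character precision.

Shift to the Maidenhead origin (180°W, 90°S): lon 58.1349, lat 160.1819.
Field: lon ⌊58.1349/20⌋ = 2 → C; lat ⌊160.1819/10⌋ = 16 → Q.
Square: lon ⌊18.1349/2⌋ = 9; lat ⌊0.1819/1⌋ = 0.
Subsquare: lon ⌊0.1349/0.0833333⌋ = 1 → b; lat ⌊0.1819/0.0416667⌋ = 4 → e.

CQ90be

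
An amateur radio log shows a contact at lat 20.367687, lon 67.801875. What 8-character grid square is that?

ML30vi68

Shift to the Maidenhead origin (180°W, 90°S): lon 247.80187, lat 110.36769.
Field (20°×10°, letters A–R): lon ⌊247.80187/20⌋ = 12 → M; lat ⌊110.36769/10⌋ = 11 → L.
Square (2°×1°, digits 0–9): lon ⌊7.80187/2⌋ = 3; lat ⌊0.36769/1⌋ = 0.
Subsquare (5′×2.5′, letters a–x): lon ⌊1.80187/0.0833333⌋ = 21 → v; lat ⌊0.36769/0.0416667⌋ = 8 → i.
Extended square (30″×15″, digits 0–9): lon ⌊0.05187/0.00833333⌋ = 6; lat ⌊0.03435/0.00416667⌋ = 8.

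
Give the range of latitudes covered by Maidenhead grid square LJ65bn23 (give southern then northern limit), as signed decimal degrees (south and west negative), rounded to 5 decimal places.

5.55417, 5.55833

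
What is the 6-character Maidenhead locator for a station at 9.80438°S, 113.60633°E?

Offset from 180°W / 90°S: lon 293.6063°, lat 80.1956°.
Field: lon ⌊293.6063/20⌋ = 14 → O; lat ⌊80.1956/10⌋ = 8 → I.
Square: lon ⌊13.6063/2⌋ = 6; lat ⌊0.1956/1⌋ = 0.
Subsquare: lon ⌊1.6063/0.0833333⌋ = 19 → t; lat ⌊0.1956/0.0416667⌋ = 4 → e.

OI60te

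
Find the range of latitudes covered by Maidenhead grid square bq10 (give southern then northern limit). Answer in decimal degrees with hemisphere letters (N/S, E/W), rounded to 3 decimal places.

70.000° N, 71.000° N

Field B=1, Q=16: +1·20° lon, +16·10° lat → SW at lon -160°, lat 70°.
Square 1, 0: +1·2° lon, +0·1° lat → SW at lon -158°, lat 70°.
Cell spans 2° lon × 1° lat.
south 70.000° N, north 71.000° N.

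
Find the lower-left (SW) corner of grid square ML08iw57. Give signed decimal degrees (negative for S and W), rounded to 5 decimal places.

28.94583, 60.70833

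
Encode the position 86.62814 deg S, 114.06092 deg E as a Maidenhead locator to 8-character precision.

Shift to the Maidenhead origin (180°W, 90°S): lon 294.06092, lat 3.37186.
Field: lon ⌊294.06092/20⌋ = 14 → O; lat ⌊3.37186/10⌋ = 0 → A.
Square: lon ⌊14.06092/2⌋ = 7; lat ⌊3.37186/1⌋ = 3.
Subsquare: lon ⌊0.06092/0.0833333⌋ = 0 → a; lat ⌊0.37186/0.0416667⌋ = 8 → i.
Extended square: lon ⌊0.06092/0.00833333⌋ = 7; lat ⌊0.03853/0.00416667⌋ = 9.

OA73ai79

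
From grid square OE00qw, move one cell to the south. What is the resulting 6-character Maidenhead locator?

OE00qv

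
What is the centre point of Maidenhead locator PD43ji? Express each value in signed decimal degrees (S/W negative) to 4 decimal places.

Field P=15, D=3: +15·20° lon, +3·10° lat → SW at lon 120°, lat -60°.
Square 4, 3: +4·2° lon, +3·1° lat → SW at lon 128°, lat -57°.
Subsquare j=9, i=8: +9·0.0833333° lon, +8·0.0416667° lat → SW at lon 128.75°, lat -56.6667°.
Cell spans 0.0833333° lon × 0.0416667° lat. Centre is SW corner plus half of each.
latitude -56.6458, longitude 128.7917.

-56.6458, 128.7917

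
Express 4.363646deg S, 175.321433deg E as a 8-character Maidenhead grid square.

RI75pp82

Add 180° to longitude and 90° to latitude: 355.32143, 85.63635.
Field: 355.32143/20 → 17 → R, 85.63635/10 → 8 → I; chars RI.
Square: 15.32143/2 → 7, 5.63635/1 → 5; chars 75.
Subsquare: 1.32143/0.0833333 → 15 → p, 0.63635/0.0416667 → 15 → p; chars pp.
Extended square: 0.07143/0.00833333 → 8, 0.01135/0.00416667 → 2; chars 82.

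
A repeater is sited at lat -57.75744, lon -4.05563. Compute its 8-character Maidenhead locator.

ID72xf38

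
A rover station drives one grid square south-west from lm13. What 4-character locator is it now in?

LM02

Longitude square 1; −1 → 0.
Latitude square 3; −1 → 2.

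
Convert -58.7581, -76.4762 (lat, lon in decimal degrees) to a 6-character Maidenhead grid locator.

Add 180° to longitude and 90° to latitude: 103.5238, 31.2419.
Field: 103.5238/20 → 5 → F, 31.2419/10 → 3 → D; chars FD.
Square: 3.5238/2 → 1, 1.2419/1 → 1; chars 11.
Subsquare: 1.5238/0.0833333 → 18 → s, 0.2419/0.0416667 → 5 → f; chars sf.

FD11sf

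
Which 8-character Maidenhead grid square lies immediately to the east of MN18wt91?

Longitude extended square 9; +1 → 10, wraps to 0, carry into subsquare.
Longitude subsquare w = 22; +1 → 23 = x.
The latitude characters are unchanged.

MN18xt01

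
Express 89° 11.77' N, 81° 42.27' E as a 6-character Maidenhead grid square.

Add 180° to longitude and 90° to latitude: 261.7045, 179.1962.
Field: lon ⌊261.7045/20⌋ = 13 → N; lat ⌊179.1962/10⌋ = 17 → R.
Square: lon ⌊1.7045/2⌋ = 0; lat ⌊9.1962/1⌋ = 9.
Subsquare: lon ⌊1.7045/0.0833333⌋ = 20 → u; lat ⌊0.1962/0.0416667⌋ = 4 → e.

NR09ue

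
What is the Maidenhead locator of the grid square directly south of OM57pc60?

OM57pb69

Latitude extended square 0; −1 → -1, wraps to 9, carry into subsquare.
Latitude subsquare c = 2; −1 → 1 = b.
The longitude characters are unchanged.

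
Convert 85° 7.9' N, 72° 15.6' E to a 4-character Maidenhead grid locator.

MR65

Shift to the Maidenhead origin (180°W, 90°S): lon 252.26, lat 175.13.
Field (20°×10°, letters A–R): lon ⌊252.26/20⌋ = 12 → M; lat ⌊175.13/10⌋ = 17 → R.
Square (2°×1°, digits 0–9): lon ⌊12.26/2⌋ = 6; lat ⌊5.13/1⌋ = 5.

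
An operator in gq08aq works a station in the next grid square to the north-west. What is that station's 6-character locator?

Longitude subsquare a = 0; −1 → -1, wraps to 23 = x, carry into square.
Longitude square 0; −1 → -1, wraps to 9, carry into field.
Longitude field G = 6; −1 → 5 = F.
Latitude subsquare q = 16; +1 → 17 = r.

FQ98xr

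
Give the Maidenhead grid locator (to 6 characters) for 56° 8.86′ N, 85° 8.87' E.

NO26nd

Add 180° to longitude and 90° to latitude: 265.1478, 146.1477.
Field: lon ⌊265.1478/20⌋ = 13 → N; lat ⌊146.1477/10⌋ = 14 → O.
Square: lon ⌊5.1478/2⌋ = 2; lat ⌊6.1477/1⌋ = 6.
Subsquare: lon ⌊1.1478/0.0833333⌋ = 13 → n; lat ⌊0.1477/0.0416667⌋ = 3 → d.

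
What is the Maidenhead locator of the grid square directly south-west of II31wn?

II31vm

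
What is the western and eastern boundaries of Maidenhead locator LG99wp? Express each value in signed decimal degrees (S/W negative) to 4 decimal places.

59.8333, 59.9167

Field L=11, G=6: +11·20° lon, +6·10° lat → SW at lon 40°, lat -30°.
Square 9, 9: +9·2° lon, +9·1° lat → SW at lon 58°, lat -21°.
Subsquare w=22, p=15: +22·0.0833333° lon, +15·0.0416667° lat → SW at lon 59.8333°, lat -20.375°.
Cell spans 0.0833333° lon × 0.0416667° lat.
west 59.8333, east 59.9167.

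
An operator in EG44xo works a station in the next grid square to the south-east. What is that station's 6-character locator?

EG54an

Longitude subsquare x = 23; +1 → 24, wraps to 0 = a, carry into square.
Longitude square 4; +1 → 5.
Latitude subsquare o = 14; −1 → 13 = n.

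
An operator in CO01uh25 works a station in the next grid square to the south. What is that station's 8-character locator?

CO01uh24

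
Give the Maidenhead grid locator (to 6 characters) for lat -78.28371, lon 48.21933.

Add 180° to longitude and 90° to latitude: 228.2193, 11.7163.
Field: lon ⌊228.2193/20⌋ = 11 → L; lat ⌊11.7163/10⌋ = 1 → B.
Square: lon ⌊8.2193/2⌋ = 4; lat ⌊1.7163/1⌋ = 1.
Subsquare: lon ⌊0.2193/0.0833333⌋ = 2 → c; lat ⌊0.7163/0.0416667⌋ = 17 → r.

LB41cr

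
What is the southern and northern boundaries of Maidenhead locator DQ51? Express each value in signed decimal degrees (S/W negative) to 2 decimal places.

71.00, 72.00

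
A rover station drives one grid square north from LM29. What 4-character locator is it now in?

Latitude square 9; +1 → 10, wraps to 0, carry into field.
Latitude field M = 12; +1 → 13 = N.
The longitude characters are unchanged.

LN20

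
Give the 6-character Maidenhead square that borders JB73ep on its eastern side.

Longitude subsquare e = 4; +1 → 5 = f.
The latitude characters are unchanged.

JB73fp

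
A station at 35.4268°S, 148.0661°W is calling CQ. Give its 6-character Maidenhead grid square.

BF54xn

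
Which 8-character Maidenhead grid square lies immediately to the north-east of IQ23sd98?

IQ23td09

Longitude extended square 9; +1 → 10, wraps to 0, carry into subsquare.
Longitude subsquare s = 18; +1 → 19 = t.
Latitude extended square 8; +1 → 9.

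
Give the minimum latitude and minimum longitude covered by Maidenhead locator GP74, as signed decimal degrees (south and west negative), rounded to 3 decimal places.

64.000, -46.000

Field G=6, P=15: +6·20° lon, +15·10° lat → SW at lon -60°, lat 60°.
Square 7, 4: +7·2° lon, +4·1° lat → SW at lon -46°, lat 64°.
latitude 64.000, longitude -46.000.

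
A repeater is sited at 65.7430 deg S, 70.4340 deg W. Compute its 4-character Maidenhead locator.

Offset from 180°W / 90°S: lon 109.57°, lat 24.26°.
Field (20°×10°, letters A–R): lon ⌊109.57/20⌋ = 5 → F; lat ⌊24.26/10⌋ = 2 → C.
Square (2°×1°, digits 0–9): lon ⌊9.57/2⌋ = 4; lat ⌊4.26/1⌋ = 4.

FC44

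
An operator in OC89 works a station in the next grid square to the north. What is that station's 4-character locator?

OD80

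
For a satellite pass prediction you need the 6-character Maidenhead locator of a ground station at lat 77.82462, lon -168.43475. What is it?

AQ57st

Offset from 180°W / 90°S: lon 11.5652°, lat 167.8246°.
Field: 11.5652/20 → 0 → A, 167.8246/10 → 16 → Q; chars AQ.
Square: 11.5652/2 → 5, 7.8246/1 → 7; chars 57.
Subsquare: 1.5652/0.0833333 → 18 → s, 0.8246/0.0416667 → 19 → t; chars st.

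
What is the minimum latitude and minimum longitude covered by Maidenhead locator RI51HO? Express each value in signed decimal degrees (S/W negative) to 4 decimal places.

Field R=17, I=8: +17·20° lon, +8·10° lat → SW at lon 160°, lat -10°.
Square 5, 1: +5·2° lon, +1·1° lat → SW at lon 170°, lat -9°.
Subsquare h=7, o=14: +7·0.0833333° lon, +14·0.0416667° lat → SW at lon 170.583°, lat -8.41667°.
latitude -8.4167, longitude 170.5833.

-8.4167, 170.5833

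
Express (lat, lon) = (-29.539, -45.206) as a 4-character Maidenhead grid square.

GG70

Add 180° to longitude and 90° to latitude: 134.79, 60.46.
Field: 134.79/20 → 6 → G, 60.46/10 → 6 → G; chars GG.
Square: 14.79/2 → 7, 0.46/1 → 0; chars 70.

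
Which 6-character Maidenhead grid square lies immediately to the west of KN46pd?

KN46od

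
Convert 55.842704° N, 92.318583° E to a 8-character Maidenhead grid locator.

Shift to the Maidenhead origin (180°W, 90°S): lon 272.31858, lat 145.84270.
Field: 272.31858/20 → 13 → N, 145.84270/10 → 14 → O; chars NO.
Square: 12.31858/2 → 6, 5.84270/1 → 5; chars 65.
Subsquare: 0.31858/0.0833333 → 3 → d, 0.84270/0.0416667 → 20 → u; chars du.
Extended square: 0.06858/0.00833333 → 8, 0.00937/0.00416667 → 2; chars 82.

NO65du82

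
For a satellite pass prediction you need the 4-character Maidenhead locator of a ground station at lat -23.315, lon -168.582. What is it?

AG56

Shift to the Maidenhead origin (180°W, 90°S): lon 11.42, lat 66.69.
Field: lon ⌊11.42/20⌋ = 0 → A; lat ⌊66.69/10⌋ = 6 → G.
Square: lon ⌊11.42/2⌋ = 5; lat ⌊6.69/1⌋ = 6.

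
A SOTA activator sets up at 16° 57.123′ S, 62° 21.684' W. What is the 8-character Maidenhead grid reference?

FH83tb61

Shift to the Maidenhead origin (180°W, 90°S): lon 117.63860, lat 73.04795.
Field: 117.63860/20 → 5 → F, 73.04795/10 → 7 → H; chars FH.
Square: 17.63860/2 → 8, 3.04795/1 → 3; chars 83.
Subsquare: 1.63860/0.0833333 → 19 → t, 0.04795/0.0416667 → 1 → b; chars tb.
Extended square: 0.05527/0.00833333 → 6, 0.00628/0.00416667 → 1; chars 61.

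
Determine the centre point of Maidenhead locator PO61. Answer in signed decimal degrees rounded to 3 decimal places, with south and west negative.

Field P=15, O=14: +15·20° lon, +14·10° lat → SW at lon 120°, lat 50°.
Square 6, 1: +6·2° lon, +1·1° lat → SW at lon 132°, lat 51°.
Cell spans 2° lon × 1° lat. Centre is SW corner plus half of each.
latitude 51.500, longitude 133.000.

51.500, 133.000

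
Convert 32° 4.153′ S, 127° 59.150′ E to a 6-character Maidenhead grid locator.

Add 180° to longitude and 90° to latitude: 307.9858, 57.9308.
Field (20°×10°, letters A–R): lon ⌊307.9858/20⌋ = 15 → P; lat ⌊57.9308/10⌋ = 5 → F.
Square (2°×1°, digits 0–9): lon ⌊7.9858/2⌋ = 3; lat ⌊7.9308/1⌋ = 7.
Subsquare (5′×2.5′, letters a–x): lon ⌊1.9858/0.0833333⌋ = 23 → x; lat ⌊0.9308/0.0416667⌋ = 22 → w.

PF37xw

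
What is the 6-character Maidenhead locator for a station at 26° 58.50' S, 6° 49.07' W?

IG63oa

Add 180° to longitude and 90° to latitude: 173.1822, 63.0250.
Field (20°×10°, letters A–R): lon ⌊173.1822/20⌋ = 8 → I; lat ⌊63.0250/10⌋ = 6 → G.
Square (2°×1°, digits 0–9): lon ⌊13.1822/2⌋ = 6; lat ⌊3.0250/1⌋ = 3.
Subsquare (5′×2.5′, letters a–x): lon ⌊1.1822/0.0833333⌋ = 14 → o; lat ⌊0.0250/0.0416667⌋ = 0 → a.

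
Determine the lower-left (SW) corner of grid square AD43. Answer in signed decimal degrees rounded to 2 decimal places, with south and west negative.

-57.00, -172.00

Field A=0, D=3: +0·20° lon, +3·10° lat → SW at lon -180°, lat -60°.
Square 4, 3: +4·2° lon, +3·1° lat → SW at lon -172°, lat -57°.
latitude -57.00, longitude -172.00.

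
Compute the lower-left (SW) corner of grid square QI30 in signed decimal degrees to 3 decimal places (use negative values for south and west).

-10.000, 146.000

Field Q=16, I=8: +16·20° lon, +8·10° lat → SW at lon 140°, lat -10°.
Square 3, 0: +3·2° lon, +0·1° lat → SW at lon 146°, lat -10°.
latitude -10.000, longitude 146.000.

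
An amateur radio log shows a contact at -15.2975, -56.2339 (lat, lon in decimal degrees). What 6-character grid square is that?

Offset from 180°W / 90°S: lon 123.7661°, lat 74.7025°.
Field: 123.7661/20 → 6 → G, 74.7025/10 → 7 → H; chars GH.
Square: 3.7661/2 → 1, 4.7025/1 → 4; chars 14.
Subsquare: 1.7661/0.0833333 → 21 → v, 0.7025/0.0416667 → 16 → q; chars vq.

GH14vq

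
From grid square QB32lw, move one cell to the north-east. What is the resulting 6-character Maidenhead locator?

Longitude subsquare l = 11; +1 → 12 = m.
Latitude subsquare w = 22; +1 → 23 = x.

QB32mx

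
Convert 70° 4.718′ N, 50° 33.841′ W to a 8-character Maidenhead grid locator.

GQ40rb28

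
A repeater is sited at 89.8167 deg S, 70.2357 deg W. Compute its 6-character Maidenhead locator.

FA40ve

Offset from 180°W / 90°S: lon 109.7643°, lat 0.1833°.
Field: 109.7643/20 → 5 → F, 0.1833/10 → 0 → A; chars FA.
Square: 9.7643/2 → 4, 0.1833/1 → 0; chars 40.
Subsquare: 1.7643/0.0833333 → 21 → v, 0.1833/0.0416667 → 4 → e; chars ve.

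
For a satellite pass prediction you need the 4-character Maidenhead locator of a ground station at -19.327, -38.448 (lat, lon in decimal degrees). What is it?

Add 180° to longitude and 90° to latitude: 141.55, 70.67.
Field (20°×10°, letters A–R): lon ⌊141.55/20⌋ = 7 → H; lat ⌊70.67/10⌋ = 7 → H.
Square (2°×1°, digits 0–9): lon ⌊1.55/2⌋ = 0; lat ⌊0.67/1⌋ = 0.

HH00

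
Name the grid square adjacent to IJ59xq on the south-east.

IJ69ap

Longitude subsquare x = 23; +1 → 24, wraps to 0 = a, carry into square.
Longitude square 5; +1 → 6.
Latitude subsquare q = 16; −1 → 15 = p.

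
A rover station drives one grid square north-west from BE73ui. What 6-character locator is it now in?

BE73tj

Longitude subsquare u = 20; −1 → 19 = t.
Latitude subsquare i = 8; +1 → 9 = j.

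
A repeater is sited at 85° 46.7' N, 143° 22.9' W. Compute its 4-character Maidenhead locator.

BR85

Add 180° to longitude and 90° to latitude: 36.62, 175.78.
Field (20°×10°, letters A–R): 36.62/20 → 1 → B, 175.78/10 → 17 → R; chars BR.
Square (2°×1°, digits 0–9): 16.62/2 → 8, 5.78/1 → 5; chars 85.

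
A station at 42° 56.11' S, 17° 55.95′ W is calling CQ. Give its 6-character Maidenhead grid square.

IE17ab

Add 180° to longitude and 90° to latitude: 162.0675, 47.0648.
Field: lon ⌊162.0675/20⌋ = 8 → I; lat ⌊47.0648/10⌋ = 4 → E.
Square: lon ⌊2.0675/2⌋ = 1; lat ⌊7.0648/1⌋ = 7.
Subsquare: lon ⌊0.0675/0.0833333⌋ = 0 → a; lat ⌊0.0648/0.0416667⌋ = 1 → b.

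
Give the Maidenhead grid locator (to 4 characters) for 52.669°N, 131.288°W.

CO42

Offset from 180°W / 90°S: lon 48.71°, lat 142.67°.
Field: lon ⌊48.71/20⌋ = 2 → C; lat ⌊142.67/10⌋ = 14 → O.
Square: lon ⌊8.71/2⌋ = 4; lat ⌊2.67/1⌋ = 2.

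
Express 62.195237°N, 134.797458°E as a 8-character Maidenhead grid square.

PP72je56

Shift to the Maidenhead origin (180°W, 90°S): lon 314.79746, lat 152.19524.
Field: lon ⌊314.79746/20⌋ = 15 → P; lat ⌊152.19524/10⌋ = 15 → P.
Square: lon ⌊14.79746/2⌋ = 7; lat ⌊2.19524/1⌋ = 2.
Subsquare: lon ⌊0.79746/0.0833333⌋ = 9 → j; lat ⌊0.19524/0.0416667⌋ = 4 → e.
Extended square: lon ⌊0.04746/0.00833333⌋ = 5; lat ⌊0.02857/0.00416667⌋ = 6.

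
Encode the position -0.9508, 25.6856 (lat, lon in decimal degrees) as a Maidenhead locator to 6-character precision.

KI29ub

Shift to the Maidenhead origin (180°W, 90°S): lon 205.6856, lat 89.0492.
Field: lon ⌊205.6856/20⌋ = 10 → K; lat ⌊89.0492/10⌋ = 8 → I.
Square: lon ⌊5.6856/2⌋ = 2; lat ⌊9.0492/1⌋ = 9.
Subsquare: lon ⌊1.6856/0.0833333⌋ = 20 → u; lat ⌊0.0492/0.0416667⌋ = 1 → b.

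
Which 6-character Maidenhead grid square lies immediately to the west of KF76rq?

KF76qq

Longitude subsquare r = 17; −1 → 16 = q.
The latitude characters are unchanged.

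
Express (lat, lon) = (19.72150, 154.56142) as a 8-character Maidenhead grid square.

QK79gr73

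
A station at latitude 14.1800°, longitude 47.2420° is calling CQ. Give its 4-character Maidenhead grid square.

LK34

Add 180° to longitude and 90° to latitude: 227.24, 104.18.
Field (20°×10°, letters A–R): lon ⌊227.24/20⌋ = 11 → L; lat ⌊104.18/10⌋ = 10 → K.
Square (2°×1°, digits 0–9): lon ⌊7.24/2⌋ = 3; lat ⌊4.18/1⌋ = 4.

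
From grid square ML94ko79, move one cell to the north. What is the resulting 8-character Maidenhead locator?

Latitude extended square 9; +1 → 10, wraps to 0, carry into subsquare.
Latitude subsquare o = 14; +1 → 15 = p.
The longitude characters are unchanged.

ML94kp70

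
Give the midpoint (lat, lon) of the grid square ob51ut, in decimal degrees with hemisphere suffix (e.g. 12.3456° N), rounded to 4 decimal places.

78.1875° S, 111.7083° E

Field O=14, B=1: +14·20° lon, +1·10° lat → SW at lon 100°, lat -80°.
Square 5, 1: +5·2° lon, +1·1° lat → SW at lon 110°, lat -79°.
Subsquare u=20, t=19: +20·0.0833333° lon, +19·0.0416667° lat → SW at lon 111.667°, lat -78.2083°.
Cell spans 0.0833333° lon × 0.0416667° lat. Centre is SW corner plus half of each.
latitude 78.1875° S, longitude 111.7083° E.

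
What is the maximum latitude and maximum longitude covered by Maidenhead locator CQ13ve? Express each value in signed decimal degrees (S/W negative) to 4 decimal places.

73.2083, -136.1667

Field C=2, Q=16: +2·20° lon, +16·10° lat → SW at lon -140°, lat 70°.
Square 1, 3: +1·2° lon, +3·1° lat → SW at lon -138°, lat 73°.
Subsquare v=21, e=4: +21·0.0833333° lon, +4·0.0416667° lat → SW at lon -136.25°, lat 73.1667°.
Cell spans 0.0833333° lon × 0.0416667° lat. NE corner is SW corner plus one full cell.
latitude 73.2083, longitude -136.1667.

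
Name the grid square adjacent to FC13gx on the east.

Longitude subsquare g = 6; +1 → 7 = h.
The latitude characters are unchanged.

FC13hx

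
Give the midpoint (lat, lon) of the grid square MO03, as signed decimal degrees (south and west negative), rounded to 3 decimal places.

53.500, 61.000

Field M=12, O=14: +12·20° lon, +14·10° lat → SW at lon 60°, lat 50°.
Square 0, 3: +0·2° lon, +3·1° lat → SW at lon 60°, lat 53°.
Cell spans 2° lon × 1° lat. Centre is SW corner plus half of each.
latitude 53.500, longitude 61.000.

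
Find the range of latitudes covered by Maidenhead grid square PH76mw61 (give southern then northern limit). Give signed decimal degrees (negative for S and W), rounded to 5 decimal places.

-13.07917, -13.07500

Field P=15, H=7: +15·20° lon, +7·10° lat → SW at lon 120°, lat -20°.
Square 7, 6: +7·2° lon, +6·1° lat → SW at lon 134°, lat -14°.
Subsquare m=12, w=22: +12·0.0833333° lon, +22·0.0416667° lat → SW at lon 135°, lat -13.0833°.
Extended square 6, 1: +6·0.00833333° lon, +1·0.00416667° lat → SW at lon 135.05°, lat -13.0792°.
Cell spans 0.00833333° lon × 0.00416667° lat.
south -13.07917, north -13.07500.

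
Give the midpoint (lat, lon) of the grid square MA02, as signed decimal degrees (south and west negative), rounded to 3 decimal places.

-87.500, 61.000

Field M=12, A=0: +12·20° lon, +0·10° lat → SW at lon 60°, lat -90°.
Square 0, 2: +0·2° lon, +2·1° lat → SW at lon 60°, lat -88°.
Cell spans 2° lon × 1° lat. Centre is SW corner plus half of each.
latitude -87.500, longitude 61.000.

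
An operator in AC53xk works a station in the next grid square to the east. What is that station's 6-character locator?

AC63ak

Longitude subsquare x = 23; +1 → 24, wraps to 0 = a, carry into square.
Longitude square 5; +1 → 6.
The latitude characters are unchanged.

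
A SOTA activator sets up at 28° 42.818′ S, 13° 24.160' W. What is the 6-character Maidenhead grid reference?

IG31hg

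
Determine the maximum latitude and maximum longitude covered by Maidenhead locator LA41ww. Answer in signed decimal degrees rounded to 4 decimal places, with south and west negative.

Field L=11, A=0: +11·20° lon, +0·10° lat → SW at lon 40°, lat -90°.
Square 4, 1: +4·2° lon, +1·1° lat → SW at lon 48°, lat -89°.
Subsquare w=22, w=22: +22·0.0833333° lon, +22·0.0416667° lat → SW at lon 49.8333°, lat -88.0833°.
Cell spans 0.0833333° lon × 0.0416667° lat. NE corner is SW corner plus one full cell.
latitude -88.0417, longitude 49.9167.

-88.0417, 49.9167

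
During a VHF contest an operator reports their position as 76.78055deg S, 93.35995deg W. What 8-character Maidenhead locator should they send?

Offset from 180°W / 90°S: lon 86.64005°, lat 13.21945°.
Field: 86.64005/20 → 4 → E, 13.21945/10 → 1 → B; chars EB.
Square: 6.64005/2 → 3, 3.21945/1 → 3; chars 33.
Subsquare: 0.64005/0.0833333 → 7 → h, 0.21945/0.0416667 → 5 → f; chars hf.
Extended square: 0.05672/0.00833333 → 6, 0.01112/0.00416667 → 2; chars 62.

EB33hf62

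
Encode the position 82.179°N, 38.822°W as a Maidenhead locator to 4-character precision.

Add 180° to longitude and 90° to latitude: 141.18, 172.18.
Field: lon ⌊141.18/20⌋ = 7 → H; lat ⌊172.18/10⌋ = 17 → R.
Square: lon ⌊1.18/2⌋ = 0; lat ⌊2.18/1⌋ = 2.

HR02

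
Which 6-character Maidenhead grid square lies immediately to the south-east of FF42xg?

Longitude subsquare x = 23; +1 → 24, wraps to 0 = a, carry into square.
Longitude square 4; +1 → 5.
Latitude subsquare g = 6; −1 → 5 = f.

FF52af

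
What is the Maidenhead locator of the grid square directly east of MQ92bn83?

MQ92bn93

Longitude extended square 8; +1 → 9.
The latitude characters are unchanged.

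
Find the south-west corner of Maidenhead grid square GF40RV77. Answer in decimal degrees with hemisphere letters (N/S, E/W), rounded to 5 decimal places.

Field G=6, F=5: +6·20° lon, +5·10° lat → SW at lon -60°, lat -40°.
Square 4, 0: +4·2° lon, +0·1° lat → SW at lon -52°, lat -40°.
Subsquare r=17, v=21: +17·0.0833333° lon, +21·0.0416667° lat → SW at lon -50.5833°, lat -39.125°.
Extended square 7, 7: +7·0.00833333° lon, +7·0.00416667° lat → SW at lon -50.525°, lat -39.0958°.
latitude 39.09583° S, longitude 50.52500° W.

39.09583° S, 50.52500° W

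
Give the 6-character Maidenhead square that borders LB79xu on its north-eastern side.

LB89av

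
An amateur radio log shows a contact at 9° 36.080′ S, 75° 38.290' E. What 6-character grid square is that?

MI70tj

Offset from 180°W / 90°S: lon 255.6382°, lat 80.3987°.
Field: 255.6382/20 → 12 → M, 80.3987/10 → 8 → I; chars MI.
Square: 15.6382/2 → 7, 0.3987/1 → 0; chars 70.
Subsquare: 1.6382/0.0833333 → 19 → t, 0.3987/0.0416667 → 9 → j; chars tj.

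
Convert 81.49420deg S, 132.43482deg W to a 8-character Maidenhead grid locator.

CA38sm71

Shift to the Maidenhead origin (180°W, 90°S): lon 47.56518, lat 8.50580.
Field: lon ⌊47.56518/20⌋ = 2 → C; lat ⌊8.50580/10⌋ = 0 → A.
Square: lon ⌊7.56518/2⌋ = 3; lat ⌊8.50580/1⌋ = 8.
Subsquare: lon ⌊1.56518/0.0833333⌋ = 18 → s; lat ⌊0.50580/0.0416667⌋ = 12 → m.
Extended square: lon ⌊0.06518/0.00833333⌋ = 7; lat ⌊0.00580/0.00416667⌋ = 1.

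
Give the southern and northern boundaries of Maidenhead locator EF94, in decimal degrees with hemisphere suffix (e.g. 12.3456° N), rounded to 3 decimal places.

Field E=4, F=5: +4·20° lon, +5·10° lat → SW at lon -100°, lat -40°.
Square 9, 4: +9·2° lon, +4·1° lat → SW at lon -82°, lat -36°.
Cell spans 2° lon × 1° lat.
south 36.000° S, north 35.000° S.

36.000° S, 35.000° S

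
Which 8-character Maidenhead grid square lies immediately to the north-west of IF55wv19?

Longitude extended square 1; −1 → 0.
Latitude extended square 9; +1 → 10, wraps to 0, carry into subsquare.
Latitude subsquare v = 21; +1 → 22 = w.

IF55ww00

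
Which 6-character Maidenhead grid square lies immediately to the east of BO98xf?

CO08af

Longitude subsquare x = 23; +1 → 24, wraps to 0 = a, carry into square.
Longitude square 9; +1 → 10, wraps to 0, carry into field.
Longitude field B = 1; +1 → 2 = C.
The latitude characters are unchanged.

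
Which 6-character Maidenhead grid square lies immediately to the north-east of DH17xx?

DH28aa

Longitude subsquare x = 23; +1 → 24, wraps to 0 = a, carry into square.
Longitude square 1; +1 → 2.
Latitude subsquare x = 23; +1 → 24, wraps to 0 = a, carry into square.
Latitude square 7; +1 → 8.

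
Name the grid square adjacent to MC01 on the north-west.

LC92

Longitude square 0; −1 → -1, wraps to 9, carry into field.
Longitude field M = 12; −1 → 11 = L.
Latitude square 1; +1 → 2.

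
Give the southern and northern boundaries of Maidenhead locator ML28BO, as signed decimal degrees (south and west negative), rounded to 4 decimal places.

28.5833, 28.6250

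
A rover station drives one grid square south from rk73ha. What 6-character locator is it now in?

RK72hx

Latitude subsquare a = 0; −1 → -1, wraps to 23 = x, carry into square.
Latitude square 3; −1 → 2.
The longitude characters are unchanged.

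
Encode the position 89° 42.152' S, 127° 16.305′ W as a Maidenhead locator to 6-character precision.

CA60ih

Offset from 180°W / 90°S: lon 52.7283°, lat 0.2975°.
Field: lon ⌊52.7283/20⌋ = 2 → C; lat ⌊0.2975/10⌋ = 0 → A.
Square: lon ⌊12.7283/2⌋ = 6; lat ⌊0.2975/1⌋ = 0.
Subsquare: lon ⌊0.7283/0.0833333⌋ = 8 → i; lat ⌊0.2975/0.0416667⌋ = 7 → h.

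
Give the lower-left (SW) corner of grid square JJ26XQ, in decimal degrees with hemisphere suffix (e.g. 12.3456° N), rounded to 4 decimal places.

6.6667° N, 5.9167° E

Field J=9, J=9: +9·20° lon, +9·10° lat → SW at lon 0°, lat 0°.
Square 2, 6: +2·2° lon, +6·1° lat → SW at lon 4°, lat 6°.
Subsquare x=23, q=16: +23·0.0833333° lon, +16·0.0416667° lat → SW at lon 5.91667°, lat 6.66667°.
latitude 6.6667° N, longitude 5.9167° E.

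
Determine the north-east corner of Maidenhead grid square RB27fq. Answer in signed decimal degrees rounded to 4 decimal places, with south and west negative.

-72.2917, 164.5000

Field R=17, B=1: +17·20° lon, +1·10° lat → SW at lon 160°, lat -80°.
Square 2, 7: +2·2° lon, +7·1° lat → SW at lon 164°, lat -73°.
Subsquare f=5, q=16: +5·0.0833333° lon, +16·0.0416667° lat → SW at lon 164.417°, lat -72.3333°.
Cell spans 0.0833333° lon × 0.0416667° lat. NE corner is SW corner plus one full cell.
latitude -72.2917, longitude 164.5000.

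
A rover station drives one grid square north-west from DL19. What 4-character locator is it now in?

DM00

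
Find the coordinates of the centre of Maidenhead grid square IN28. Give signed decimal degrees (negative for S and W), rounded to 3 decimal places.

Field I=8, N=13: +8·20° lon, +13·10° lat → SW at lon -20°, lat 40°.
Square 2, 8: +2·2° lon, +8·1° lat → SW at lon -16°, lat 48°.
Cell spans 2° lon × 1° lat. Centre is SW corner plus half of each.
latitude 48.500, longitude -15.000.

48.500, -15.000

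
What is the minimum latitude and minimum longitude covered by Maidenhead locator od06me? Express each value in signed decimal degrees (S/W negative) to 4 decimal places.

Field O=14, D=3: +14·20° lon, +3·10° lat → SW at lon 100°, lat -60°.
Square 0, 6: +0·2° lon, +6·1° lat → SW at lon 100°, lat -54°.
Subsquare m=12, e=4: +12·0.0833333° lon, +4·0.0416667° lat → SW at lon 101°, lat -53.8333°.
latitude -53.8333, longitude 101.0000.

-53.8333, 101.0000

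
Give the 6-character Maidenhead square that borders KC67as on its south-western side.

KC57xr

Longitude subsquare a = 0; −1 → -1, wraps to 23 = x, carry into square.
Longitude square 6; −1 → 5.
Latitude subsquare s = 18; −1 → 17 = r.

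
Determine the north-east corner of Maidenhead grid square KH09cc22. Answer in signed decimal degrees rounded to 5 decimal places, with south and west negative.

-10.90417, 20.19167

Field K=10, H=7: +10·20° lon, +7·10° lat → SW at lon 20°, lat -20°.
Square 0, 9: +0·2° lon, +9·1° lat → SW at lon 20°, lat -11°.
Subsquare c=2, c=2: +2·0.0833333° lon, +2·0.0416667° lat → SW at lon 20.1667°, lat -10.9167°.
Extended square 2, 2: +2·0.00833333° lon, +2·0.00416667° lat → SW at lon 20.1833°, lat -10.9083°.
Cell spans 0.00833333° lon × 0.00416667° lat. NE corner is SW corner plus one full cell.
latitude -10.90417, longitude 20.19167.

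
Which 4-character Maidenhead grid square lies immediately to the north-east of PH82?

PH93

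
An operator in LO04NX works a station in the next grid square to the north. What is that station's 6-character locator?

Latitude subsquare x = 23; +1 → 24, wraps to 0 = a, carry into square.
Latitude square 4; +1 → 5.
The longitude characters are unchanged.

LO05na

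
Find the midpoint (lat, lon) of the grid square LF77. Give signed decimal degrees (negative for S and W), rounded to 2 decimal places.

Field L=11, F=5: +11·20° lon, +5·10° lat → SW at lon 40°, lat -40°.
Square 7, 7: +7·2° lon, +7·1° lat → SW at lon 54°, lat -33°.
Cell spans 2° lon × 1° lat. Centre is SW corner plus half of each.
latitude -32.50, longitude 55.00.

-32.50, 55.00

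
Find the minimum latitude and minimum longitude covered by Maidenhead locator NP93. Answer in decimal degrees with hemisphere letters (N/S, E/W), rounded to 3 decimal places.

Field N=13, P=15: +13·20° lon, +15·10° lat → SW at lon 80°, lat 60°.
Square 9, 3: +9·2° lon, +3·1° lat → SW at lon 98°, lat 63°.
latitude 63.000° N, longitude 98.000° E.

63.000° N, 98.000° E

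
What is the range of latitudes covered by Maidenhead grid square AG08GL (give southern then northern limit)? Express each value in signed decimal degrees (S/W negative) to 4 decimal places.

-21.5417, -21.5000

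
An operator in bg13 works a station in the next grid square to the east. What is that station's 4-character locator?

BG23

Longitude square 1; +1 → 2.
The latitude characters are unchanged.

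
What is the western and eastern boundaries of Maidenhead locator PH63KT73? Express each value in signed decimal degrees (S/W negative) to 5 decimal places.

132.89167, 132.90000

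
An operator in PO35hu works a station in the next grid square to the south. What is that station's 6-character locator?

PO35ht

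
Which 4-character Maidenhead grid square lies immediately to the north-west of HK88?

HK79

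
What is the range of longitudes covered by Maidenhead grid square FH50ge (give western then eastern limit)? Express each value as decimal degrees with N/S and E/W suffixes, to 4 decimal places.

Field F=5, H=7: +5·20° lon, +7·10° lat → SW at lon -80°, lat -20°.
Square 5, 0: +5·2° lon, +0·1° lat → SW at lon -70°, lat -20°.
Subsquare g=6, e=4: +6·0.0833333° lon, +4·0.0416667° lat → SW at lon -69.5°, lat -19.8333°.
Cell spans 0.0833333° lon × 0.0416667° lat.
west 69.5000° W, east 69.4167° W.

69.5000° W, 69.4167° W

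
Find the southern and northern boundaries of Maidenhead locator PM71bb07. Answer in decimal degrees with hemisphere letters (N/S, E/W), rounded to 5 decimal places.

Field P=15, M=12: +15·20° lon, +12·10° lat → SW at lon 120°, lat 30°.
Square 7, 1: +7·2° lon, +1·1° lat → SW at lon 134°, lat 31°.
Subsquare b=1, b=1: +1·0.0833333° lon, +1·0.0416667° lat → SW at lon 134.083°, lat 31.0417°.
Extended square 0, 7: +0·0.00833333° lon, +7·0.00416667° lat → SW at lon 134.083°, lat 31.0708°.
Cell spans 0.00833333° lon × 0.00416667° lat.
south 31.07083° N, north 31.07500° N.

31.07083° N, 31.07500° N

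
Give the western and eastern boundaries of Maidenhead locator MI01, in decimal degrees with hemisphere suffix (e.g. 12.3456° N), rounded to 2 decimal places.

60.00° E, 62.00° E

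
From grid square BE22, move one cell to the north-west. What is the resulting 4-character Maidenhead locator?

Longitude square 2; −1 → 1.
Latitude square 2; +1 → 3.

BE13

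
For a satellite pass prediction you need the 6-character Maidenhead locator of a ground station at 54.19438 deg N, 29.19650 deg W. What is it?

HO54je

Add 180° to longitude and 90° to latitude: 150.8035, 144.1944.
Field (20°×10°, letters A–R): lon ⌊150.8035/20⌋ = 7 → H; lat ⌊144.1944/10⌋ = 14 → O.
Square (2°×1°, digits 0–9): lon ⌊10.8035/2⌋ = 5; lat ⌊4.1944/1⌋ = 4.
Subsquare (5′×2.5′, letters a–x): lon ⌊0.8035/0.0833333⌋ = 9 → j; lat ⌊0.1944/0.0416667⌋ = 4 → e.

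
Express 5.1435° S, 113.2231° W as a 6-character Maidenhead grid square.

DI34ju

Offset from 180°W / 90°S: lon 66.7769°, lat 84.8565°.
Field: lon ⌊66.7769/20⌋ = 3 → D; lat ⌊84.8565/10⌋ = 8 → I.
Square: lon ⌊6.7769/2⌋ = 3; lat ⌊4.8565/1⌋ = 4.
Subsquare: lon ⌊0.7769/0.0833333⌋ = 9 → j; lat ⌊0.8565/0.0416667⌋ = 20 → u.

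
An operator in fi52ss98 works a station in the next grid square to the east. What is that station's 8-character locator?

FI52ts08

Longitude extended square 9; +1 → 10, wraps to 0, carry into subsquare.
Longitude subsquare s = 18; +1 → 19 = t.
The latitude characters are unchanged.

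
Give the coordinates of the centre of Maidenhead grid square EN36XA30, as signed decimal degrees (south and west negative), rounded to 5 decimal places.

Field E=4, N=13: +4·20° lon, +13·10° lat → SW at lon -100°, lat 40°.
Square 3, 6: +3·2° lon, +6·1° lat → SW at lon -94°, lat 46°.
Subsquare x=23, a=0: +23·0.0833333° lon, +0·0.0416667° lat → SW at lon -92.0833°, lat 46°.
Extended square 3, 0: +3·0.00833333° lon, +0·0.00416667° lat → SW at lon -92.0583°, lat 46°.
Cell spans 0.00833333° lon × 0.00416667° lat. Centre is SW corner plus half of each.
latitude 46.00208, longitude -92.05417.

46.00208, -92.05417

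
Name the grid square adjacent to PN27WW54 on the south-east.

Longitude extended square 5; +1 → 6.
Latitude extended square 4; −1 → 3.

PN27ww63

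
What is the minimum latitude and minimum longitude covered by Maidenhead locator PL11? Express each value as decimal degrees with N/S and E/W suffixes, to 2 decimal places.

21.00° N, 122.00° E

Field P=15, L=11: +15·20° lon, +11·10° lat → SW at lon 120°, lat 20°.
Square 1, 1: +1·2° lon, +1·1° lat → SW at lon 122°, lat 21°.
latitude 21.00° N, longitude 122.00° E.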